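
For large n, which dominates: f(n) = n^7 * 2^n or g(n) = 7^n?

g(n) = 7^n grows faster: 7^n / (n^7 2^n) = (7/2)^n / n^7 -> infinity since 7/2 > 1.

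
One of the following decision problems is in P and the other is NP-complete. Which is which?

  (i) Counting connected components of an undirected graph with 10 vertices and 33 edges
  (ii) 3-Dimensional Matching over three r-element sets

(i) is P: BFS/DFS visits each vertex and edge once: O(V+E).
(ii) is NP-complete: one of Karp's 21 NP-complete problems.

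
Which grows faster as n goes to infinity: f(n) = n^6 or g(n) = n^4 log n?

f(n) = n^6 grows faster: n^6 / (n^4 log n) = n^2/log n -> infinity.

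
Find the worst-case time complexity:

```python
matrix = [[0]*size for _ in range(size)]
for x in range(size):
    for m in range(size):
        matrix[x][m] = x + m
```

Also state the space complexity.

Time complexity: O(n^2).
Space complexity: O(n^2).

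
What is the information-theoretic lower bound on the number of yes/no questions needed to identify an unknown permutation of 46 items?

There are 46! = 5502622159812088949850305428800254892961651752960000000000 permutations. Each yes/no question gives at most 1 bit, so at least ceil(log_2(5502622159812088949850305428800254892961651752960000000000)) = 192 questions are needed.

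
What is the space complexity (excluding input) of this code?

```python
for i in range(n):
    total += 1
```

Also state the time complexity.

Space complexity: O(1).
Only a constant amount of auxiliary storage is used; nothing grows with n.
Time complexity: O(n).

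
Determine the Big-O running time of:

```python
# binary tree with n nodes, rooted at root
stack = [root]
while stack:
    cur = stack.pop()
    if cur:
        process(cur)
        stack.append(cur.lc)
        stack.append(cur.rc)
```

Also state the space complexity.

Time complexity: O(n).
Space complexity: O(n).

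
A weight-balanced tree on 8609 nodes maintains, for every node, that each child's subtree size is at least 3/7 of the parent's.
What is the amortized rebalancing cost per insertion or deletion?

With balance ratio 3/7, tree height is O(log_{7/3}(8609)) = O(log n). A rebalance at a node of size s costs O(s) but requires Omega(s) updates in that subtree to retrigger. Summed over the O(log n) ancestors of the touched leaf, amortized rebalancing is O(log n).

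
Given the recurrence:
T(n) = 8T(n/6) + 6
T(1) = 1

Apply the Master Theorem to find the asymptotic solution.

a=8, b=6, f(n)=6. log_6(8) = 1.161. Case 1 of Master Theorem: T(n) = O(n^1.161).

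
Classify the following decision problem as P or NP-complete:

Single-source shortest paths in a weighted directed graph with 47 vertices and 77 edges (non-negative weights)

This problem is in P: Dijkstra's algorithm runs in O((V+E) log V).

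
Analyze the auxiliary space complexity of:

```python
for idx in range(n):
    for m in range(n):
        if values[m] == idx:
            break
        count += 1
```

Space complexity: O(1).
Only a constant amount of auxiliary storage is used; nothing grows with n.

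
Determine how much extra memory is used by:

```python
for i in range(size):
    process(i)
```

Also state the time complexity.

Space complexity: O(1).
Only a constant amount of auxiliary storage is used; nothing grows with n.
Time complexity: O(n).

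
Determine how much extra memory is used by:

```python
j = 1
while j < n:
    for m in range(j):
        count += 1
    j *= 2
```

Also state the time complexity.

Space complexity: O(1).
Only a constant amount of auxiliary storage is used; nothing grows with n.
Time complexity: O(n).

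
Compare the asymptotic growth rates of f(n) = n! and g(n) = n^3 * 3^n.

f(n) = n! grows faster: by Stirling n! ~ (n/e)^n sqrt(2*pi*n); (n/e)^n eventually dominates n^3 * 3^n.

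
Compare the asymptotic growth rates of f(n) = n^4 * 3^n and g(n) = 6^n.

g(n) = 6^n grows faster: 6^n / (n^4 3^n) = (6/3)^n / n^4 -> infinity since 6/3 > 1.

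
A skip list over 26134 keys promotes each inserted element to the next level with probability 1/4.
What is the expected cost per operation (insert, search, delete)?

Expected number of levels is O(log_4(26134)) = O(log n). A search visits O(1) expected nodes per level over O(log n) levels. Insert/delete are a search plus O(1) pointer updates per level. Expected O(log n) per operation.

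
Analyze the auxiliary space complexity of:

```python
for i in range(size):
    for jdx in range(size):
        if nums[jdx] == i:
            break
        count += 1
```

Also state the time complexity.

Space complexity: O(1).
Only a constant amount of auxiliary storage is used; nothing grows with n.
Time complexity: O(n^2).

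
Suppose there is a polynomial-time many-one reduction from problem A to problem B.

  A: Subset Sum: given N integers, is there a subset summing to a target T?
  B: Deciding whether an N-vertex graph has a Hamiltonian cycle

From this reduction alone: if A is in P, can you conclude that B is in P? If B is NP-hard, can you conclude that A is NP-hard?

A poly-time reduction A <=_p B transfers tractability DOWN (B easy => A easy) and hardness UP (A hard => B hard), not the reverse.
From A in P, the reduction alone does NOT give B in P: any problem in P trivially reduces to SAT, yet SAT is not known to be in P.
From B NP-hard, the reduction alone does NOT give A NP-hard: again, easy problems reduce to hard ones.
(Here in fact A is NP-complete and B is NP-complete.)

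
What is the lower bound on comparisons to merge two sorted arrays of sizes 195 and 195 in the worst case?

Adversary: with |195 - 195| <= 1 the inputs can be fully interleaved so that every adjacent pair in the merged output comes from different arrays. Then each of the 389 adjacent pairs must be directly compared, or the algorithm cannot determine their relative order. Standard merge meets this bound.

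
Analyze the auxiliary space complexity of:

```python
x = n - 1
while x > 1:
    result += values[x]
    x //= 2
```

Space complexity: O(1).
Only a constant amount of auxiliary storage is used; nothing grows with n.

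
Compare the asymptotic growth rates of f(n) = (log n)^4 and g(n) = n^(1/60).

g(n) = n^(1/60) grows faster: any positive power of n dominates any polylog.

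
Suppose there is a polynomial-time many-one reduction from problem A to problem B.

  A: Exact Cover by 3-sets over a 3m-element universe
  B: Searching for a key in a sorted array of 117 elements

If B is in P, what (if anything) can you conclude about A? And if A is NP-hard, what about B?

A poly-time reduction A <=_p B means any A-instance can be transformed to a B-instance in poly time.
If B is in P: compose the reduction with B's poly-time algorithm to solve A in poly time, so A is in P.
If A is NP-hard: every NP problem reduces to A, which reduces to B; composing reductions, every NP problem reduces to B, so B is NP-hard.
(Here in fact A is NP-complete and B is in P, so no such reduction is known -- its existence would imply P = NP; the analysis concerns only what the assumed reduction would or would not let you conclude.)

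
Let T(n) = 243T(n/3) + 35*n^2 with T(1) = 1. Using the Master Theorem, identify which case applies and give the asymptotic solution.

a=243, b=3, f(n)=35*n^2.
log_3(243) = 5 > 2.
Since f(n) = O(n^2) is polynomially smaller than n^5, Case 1 applies.
T(n) = Theta(n^5).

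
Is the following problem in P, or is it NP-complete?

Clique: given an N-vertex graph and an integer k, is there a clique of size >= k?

This problem is NP-complete: complement of Independent Set / Vertex Cover (with k part of the input).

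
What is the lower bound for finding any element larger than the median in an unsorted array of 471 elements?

To find an element larger than the median of 471 elements, we must see Omega(n) elements. Without seeing enough elements, an adversary can make any unseen element the median.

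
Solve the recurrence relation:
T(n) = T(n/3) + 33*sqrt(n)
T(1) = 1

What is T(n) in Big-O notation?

Each level contributes sqrt(n/3^k). Geometric series with ratio 1/sqrt(3) < 1 sums to O(sqrt(n)).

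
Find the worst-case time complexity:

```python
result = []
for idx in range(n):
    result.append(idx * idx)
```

Time complexity: O(n).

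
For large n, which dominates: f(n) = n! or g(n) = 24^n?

f(n) = n! grows faster: n!/24^n -> infinity by Stirling.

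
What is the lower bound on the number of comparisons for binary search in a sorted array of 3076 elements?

With 3076 possible positions, we need at least ceil(log_2(3076)) = 12 comparisons. Each comparison splits the remaining candidates by at most half.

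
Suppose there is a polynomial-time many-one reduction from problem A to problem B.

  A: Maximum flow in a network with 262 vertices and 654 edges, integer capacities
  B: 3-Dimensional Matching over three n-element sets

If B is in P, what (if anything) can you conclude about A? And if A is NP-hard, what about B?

A poly-time reduction A <=_p B means any A-instance can be transformed to a B-instance in poly time.
If B is in P: compose the reduction with B's poly-time algorithm to solve A in poly time, so A is in P.
If A is NP-hard: every NP problem reduces to A, which reduces to B; composing reductions, every NP problem reduces to B, so B is NP-hard.
(Here in fact A is P and B is NP-complete.)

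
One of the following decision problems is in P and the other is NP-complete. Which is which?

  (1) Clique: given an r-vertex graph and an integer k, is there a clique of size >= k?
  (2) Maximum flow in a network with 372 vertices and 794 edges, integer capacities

(1) is NP-complete: complement of Independent Set / Vertex Cover (with k part of the input).
(2) is P: Edmonds-Karp / push-relabel run in polynomial time.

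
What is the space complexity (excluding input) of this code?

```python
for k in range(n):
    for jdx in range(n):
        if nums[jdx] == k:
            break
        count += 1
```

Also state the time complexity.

Space complexity: O(1).
Only a constant amount of auxiliary storage is used; nothing grows with n.
Time complexity: O(n^2).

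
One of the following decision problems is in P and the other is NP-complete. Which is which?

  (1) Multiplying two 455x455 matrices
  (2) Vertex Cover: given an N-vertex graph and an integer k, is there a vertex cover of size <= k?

(1) is P: the schoolbook algorithm runs in O(n^3).
(2) is NP-complete: one of Karp's 21 NP-complete problems (with k part of the input; for any fixed constant k it is in P).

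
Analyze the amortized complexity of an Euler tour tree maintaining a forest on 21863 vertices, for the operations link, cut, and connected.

An Euler tour tree stores each tree's Euler tour as a balanced BST keyed by tour position. On 21863 vertices: link concatenates two tours via O(1) splits/joins of size <= 2*21863 (O(log n)); cut splits the tour at the two occurrences of the edge (O(log n)); connected compares BST roots (O(log n) to find the root). All O(log n) amortized.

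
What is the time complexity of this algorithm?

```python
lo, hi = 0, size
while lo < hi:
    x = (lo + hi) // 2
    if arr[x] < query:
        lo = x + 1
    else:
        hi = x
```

Time complexity: O(log n).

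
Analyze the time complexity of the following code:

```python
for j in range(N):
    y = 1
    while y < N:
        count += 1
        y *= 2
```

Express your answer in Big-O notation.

Time complexity: O(n log n).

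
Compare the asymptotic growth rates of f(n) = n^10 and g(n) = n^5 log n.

f(n) = n^10 grows faster: n^10 / (n^5 log n) = n^5/log n -> infinity.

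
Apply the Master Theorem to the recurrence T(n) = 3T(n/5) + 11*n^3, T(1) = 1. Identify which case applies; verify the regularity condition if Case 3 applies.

a=3, b=5, f(n)=11*n^3.
log_5(3) = 0.6826 < 3.
f(n) = Omega(n^(0.6826+epsilon)) for some epsilon > 0, so Case 3 is the candidate.
Regularity: a*f(n/b) = 3*11*(n/5)^3 = (3/125)*11*n^3 <= c*f(n) with c = 3/125 < 1. Satisfied.
Case 3: T(n) = Theta(n^3).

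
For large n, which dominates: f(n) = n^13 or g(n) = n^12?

f(n) = n^13 grows faster: n^13/n^12 = n^1 -> infinity.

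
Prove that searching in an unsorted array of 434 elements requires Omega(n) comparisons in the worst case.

An adversary can always place the target in the last position checked. Until all 434 positions are examined, the target might be in any unchecked position. Therefore 434 comparisons are necessary.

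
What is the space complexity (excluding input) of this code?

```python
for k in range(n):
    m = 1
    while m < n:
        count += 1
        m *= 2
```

Space complexity: O(1).
Only a constant amount of auxiliary storage is used; nothing grows with n.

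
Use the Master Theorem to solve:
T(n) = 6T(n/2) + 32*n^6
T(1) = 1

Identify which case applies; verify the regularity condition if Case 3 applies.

a=6, b=2, f(n)=32*n^6.
log_2(6) = 2.585 < 6.
f(n) = Omega(n^(2.585+epsilon)) for some epsilon > 0, so Case 3 is the candidate.
Regularity: a*f(n/b) = 6*32*(n/2)^6 = (6/64)*32*n^6 <= c*f(n) with c = 6/64 < 1. Satisfied.
Case 3: T(n) = Theta(n^6).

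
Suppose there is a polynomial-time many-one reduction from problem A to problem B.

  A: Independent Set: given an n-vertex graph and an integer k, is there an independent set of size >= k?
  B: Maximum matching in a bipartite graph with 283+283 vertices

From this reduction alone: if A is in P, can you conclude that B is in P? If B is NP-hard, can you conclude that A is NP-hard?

A poly-time reduction A <=_p B transfers tractability DOWN (B easy => A easy) and hardness UP (A hard => B hard), not the reverse.
From A in P, the reduction alone does NOT give B in P: any problem in P trivially reduces to SAT, yet SAT is not known to be in P.
From B NP-hard, the reduction alone does NOT give A NP-hard: again, easy problems reduce to hard ones.
(Here in fact A is NP-complete and B is in P, so no such reduction is known -- its existence would imply P = NP; the analysis concerns only what the assumed reduction would or would not let you conclude.)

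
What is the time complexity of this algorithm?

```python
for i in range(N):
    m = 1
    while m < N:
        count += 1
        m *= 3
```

Time complexity: O(n log n).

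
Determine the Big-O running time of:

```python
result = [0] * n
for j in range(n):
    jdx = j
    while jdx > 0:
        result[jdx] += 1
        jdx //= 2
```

Time complexity: O(n log n).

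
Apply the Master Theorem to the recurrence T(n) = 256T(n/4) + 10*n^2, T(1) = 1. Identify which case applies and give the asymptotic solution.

a=256, b=4, f(n)=10*n^2.
log_4(256) = 4 > 2.
Since f(n) = O(n^2) is polynomially smaller than n^4, Case 1 applies.
T(n) = Theta(n^4).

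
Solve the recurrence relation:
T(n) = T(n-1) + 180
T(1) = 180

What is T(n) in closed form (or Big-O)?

Unrolling: T(n) = T(n-1) + 180 = T(n-2) + 2*180 = ... = T(1) + (n-1)*180 = 180 + (n-1)*180 = 180n.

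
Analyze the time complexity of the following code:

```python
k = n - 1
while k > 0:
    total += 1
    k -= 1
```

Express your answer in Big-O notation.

Time complexity: O(n).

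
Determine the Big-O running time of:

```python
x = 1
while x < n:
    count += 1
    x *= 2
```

Time complexity: O(log n).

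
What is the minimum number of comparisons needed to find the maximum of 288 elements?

Finding the maximum requires 287 comparisons. Each comparison eliminates exactly one candidate. With 288 candidates, we need 287 eliminations.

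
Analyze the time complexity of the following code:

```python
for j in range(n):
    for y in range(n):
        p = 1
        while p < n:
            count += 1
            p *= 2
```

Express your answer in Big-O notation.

Time complexity: O(n^2 log n).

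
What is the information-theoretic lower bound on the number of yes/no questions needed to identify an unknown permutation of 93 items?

There are 93! = 1156772507081641574759205162306240436214753229576413535186142281213246807121467315215203289516844845303838996289387078090752000000000000000000000 permutations. Each yes/no question gives at most 1 bit, so at least ceil(log_2(1156772507081641574759205162306240436214753229576413535186142281213246807121467315215203289516844845303838996289387078090752000000000000000000000)) = 479 questions are needed.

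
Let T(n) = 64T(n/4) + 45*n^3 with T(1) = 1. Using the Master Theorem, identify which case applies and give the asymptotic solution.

a=64, b=4, f(n)=45*n^3.
log_4(64) = 3, so n^(log_b(a)) = n^3.
f(n) = Theta(n^3), so Case 2 applies.
T(n) = Theta(n^3 log n).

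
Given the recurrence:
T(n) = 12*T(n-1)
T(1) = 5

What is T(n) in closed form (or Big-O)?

Each step multiplies by 12. T(n) = T(1)*12^(n-1) = 5*12^(n-1).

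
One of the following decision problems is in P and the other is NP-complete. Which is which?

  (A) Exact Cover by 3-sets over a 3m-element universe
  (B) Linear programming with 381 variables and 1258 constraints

(A) is NP-complete: one of Karp's 21 NP-complete problems.
(B) is P: the ellipsoid and interior-point methods run in polynomial time.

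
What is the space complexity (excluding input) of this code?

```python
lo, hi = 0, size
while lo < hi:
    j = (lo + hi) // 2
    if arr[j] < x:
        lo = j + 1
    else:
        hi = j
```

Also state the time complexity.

Space complexity: O(1).
Only a constant amount of auxiliary storage is used; nothing grows with n.
Time complexity: O(log n).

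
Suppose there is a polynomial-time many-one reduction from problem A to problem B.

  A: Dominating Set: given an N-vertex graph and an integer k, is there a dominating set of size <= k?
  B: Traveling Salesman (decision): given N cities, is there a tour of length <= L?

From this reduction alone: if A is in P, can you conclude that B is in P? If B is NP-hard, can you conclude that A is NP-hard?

A poly-time reduction A <=_p B transfers tractability DOWN (B easy => A easy) and hardness UP (A hard => B hard), not the reverse.
From A in P, the reduction alone does NOT give B in P: any problem in P trivially reduces to SAT, yet SAT is not known to be in P.
From B NP-hard, the reduction alone does NOT give A NP-hard: again, easy problems reduce to hard ones.
(Here in fact A is NP-complete and B is NP-complete.)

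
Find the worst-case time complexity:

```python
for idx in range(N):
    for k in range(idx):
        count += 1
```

Time complexity: O(n^2).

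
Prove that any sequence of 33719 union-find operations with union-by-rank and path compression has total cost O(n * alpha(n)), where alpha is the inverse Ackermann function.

Using Tarjan's analysis with rank-based potential function. Union-by-rank keeps tree height O(log n). Path compression flattens paths during find. For n = 33719 operations, total cost is O(n * alpha(n)), effectively O(n) since alpha grows incredibly slowly.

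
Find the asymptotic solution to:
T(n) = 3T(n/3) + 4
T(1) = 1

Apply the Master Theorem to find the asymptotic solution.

a=3, b=3, f(n)=4. log_3(3) = 1. Case 1 of Master Theorem: T(n) = O(n^1).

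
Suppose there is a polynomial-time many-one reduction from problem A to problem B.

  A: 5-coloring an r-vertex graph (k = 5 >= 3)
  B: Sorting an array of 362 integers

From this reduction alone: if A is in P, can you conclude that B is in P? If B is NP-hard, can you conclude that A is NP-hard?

A poly-time reduction A <=_p B transfers tractability DOWN (B easy => A easy) and hardness UP (A hard => B hard), not the reverse.
From A in P, the reduction alone does NOT give B in P: any problem in P trivially reduces to SAT, yet SAT is not known to be in P.
From B NP-hard, the reduction alone does NOT give A NP-hard: again, easy problems reduce to hard ones.
(Here in fact A is NP-complete and B is in P, so no such reduction is known -- its existence would imply P = NP; the analysis concerns only what the assumed reduction would or would not let you conclude.)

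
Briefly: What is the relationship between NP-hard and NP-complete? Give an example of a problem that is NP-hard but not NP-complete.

NP-hard: at least as hard as any NP problem (but need not be in NP). NP-complete = NP-hard intersection NP. The Halting Problem is NP-hard but undecidable (not in NP). The optimization version of TSP is NP-hard but not a decision problem.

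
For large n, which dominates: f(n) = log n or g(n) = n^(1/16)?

g(n) = n^(1/16) grows faster: any positive power of n dominates log n.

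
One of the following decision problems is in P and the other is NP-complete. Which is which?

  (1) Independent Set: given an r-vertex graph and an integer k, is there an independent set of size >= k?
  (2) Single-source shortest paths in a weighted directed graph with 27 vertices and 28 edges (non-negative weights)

(1) is NP-complete: complement of Clique (with k part of the input).
(2) is P: Dijkstra's algorithm runs in O((V+E) log V).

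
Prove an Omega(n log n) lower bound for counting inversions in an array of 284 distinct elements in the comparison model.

Decision-tree argument: at any leaf, the comparisons made (with transitivity) must totally order all 284 elements -- otherwise some pair (i,j) is unordered, and an adversary can present two inputs agreeing on every comparison made but with that pair flipped, changing the inversion count by 1, so the leaf's output is wrong on one of them. Hence the tree has >= 284! leaves and height >= log_2(284!) = Omega(n log n). Modified merge sort achieves O(n log n).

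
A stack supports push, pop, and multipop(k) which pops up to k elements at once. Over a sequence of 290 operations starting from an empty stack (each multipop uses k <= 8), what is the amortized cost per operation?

Each element is pushed exactly once and popped at most once (whether by pop or as part of a multipop). So the total number of individual pops over the whole sequence is at most the number of pushes, which is at most 290. Total work <= 2 * 290, hence O(1) amortized per operation.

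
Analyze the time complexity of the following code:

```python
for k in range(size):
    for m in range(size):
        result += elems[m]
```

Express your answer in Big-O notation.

Time complexity: O(n^2).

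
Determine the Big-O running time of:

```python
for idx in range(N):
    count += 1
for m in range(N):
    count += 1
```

Time complexity: O(n).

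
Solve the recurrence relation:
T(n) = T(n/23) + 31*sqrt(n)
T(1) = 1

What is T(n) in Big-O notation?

Each level contributes sqrt(n/23^k). Geometric series with ratio 1/sqrt(23) < 1 sums to O(sqrt(n)).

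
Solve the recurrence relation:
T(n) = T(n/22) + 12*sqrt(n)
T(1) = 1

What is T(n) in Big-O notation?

Each level contributes sqrt(n/22^k). Geometric series with ratio 1/sqrt(22) < 1 sums to O(sqrt(n)).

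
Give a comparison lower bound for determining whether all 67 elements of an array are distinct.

In the algebraic decision-tree model, the YES region for element distinctness on 67 elements has 67! connected components (one per ordering). Ben-Or's theorem then gives a lower bound of Omega(log(n!)) = Omega(n log n).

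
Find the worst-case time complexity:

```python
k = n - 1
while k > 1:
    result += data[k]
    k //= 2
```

Time complexity: O(log n).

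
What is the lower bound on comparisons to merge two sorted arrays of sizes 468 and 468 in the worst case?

Adversary: with |468 - 468| <= 1 the inputs can be fully interleaved so that every adjacent pair in the merged output comes from different arrays. Then each of the 935 adjacent pairs must be directly compared, or the algorithm cannot determine their relative order. Standard merge meets this bound.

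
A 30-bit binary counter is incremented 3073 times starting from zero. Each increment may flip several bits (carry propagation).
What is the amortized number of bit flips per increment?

Bit i flips on every 2^i-th increment, so over 3073 increments bit i flips floor(3073/2^i) times. Summing over i: total flips < 2 * 3073. Amortized: < 2 = O(1) per increment.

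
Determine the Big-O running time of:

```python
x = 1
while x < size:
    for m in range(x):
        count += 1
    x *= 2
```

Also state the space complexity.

Time complexity: O(n).
Space complexity: O(1).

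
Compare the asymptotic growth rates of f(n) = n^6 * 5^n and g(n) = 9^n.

g(n) = 9^n grows faster: 9^n / (n^6 5^n) = (9/5)^n / n^6 -> infinity since 9/5 > 1.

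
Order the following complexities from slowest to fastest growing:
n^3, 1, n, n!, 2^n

Ordered by growth rate: 1 < n < n^3 < 2^n < n!.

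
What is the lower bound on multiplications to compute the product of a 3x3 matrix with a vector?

A 3x3 matrix-vector product has 3 inner products of length 3. Output depends on all 3^2 = 9 matrix entries. At least 9 multiplications needed.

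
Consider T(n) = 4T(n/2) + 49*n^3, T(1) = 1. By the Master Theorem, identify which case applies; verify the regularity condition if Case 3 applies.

a=4, b=2, f(n)=49*n^3.
log_2(4) = 2 < 3.
f(n) = Omega(n^(2+epsilon)) for some epsilon > 0, so Case 3 is the candidate.
Regularity: a*f(n/b) = 4*49*(n/2)^3 = (4/8)*49*n^3 <= c*f(n) with c = 4/8 < 1. Satisfied.
Case 3: T(n) = Theta(n^3).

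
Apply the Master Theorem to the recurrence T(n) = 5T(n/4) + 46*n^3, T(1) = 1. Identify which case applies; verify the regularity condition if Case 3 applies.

a=5, b=4, f(n)=46*n^3.
log_4(5) = 1.161 < 3.
f(n) = Omega(n^(1.161+epsilon)) for some epsilon > 0, so Case 3 is the candidate.
Regularity: a*f(n/b) = 5*46*(n/4)^3 = (5/64)*46*n^3 <= c*f(n) with c = 5/64 < 1. Satisfied.
Case 3: T(n) = Theta(n^3).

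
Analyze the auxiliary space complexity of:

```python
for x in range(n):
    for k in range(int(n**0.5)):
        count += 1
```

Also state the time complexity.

Space complexity: O(1).
Only a constant amount of auxiliary storage is used; nothing grows with n.
Time complexity: O(n * sqrt(n)).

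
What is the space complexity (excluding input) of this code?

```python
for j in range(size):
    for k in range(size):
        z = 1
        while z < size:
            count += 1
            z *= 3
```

Space complexity: O(1).
Only a constant amount of auxiliary storage is used; nothing grows with n.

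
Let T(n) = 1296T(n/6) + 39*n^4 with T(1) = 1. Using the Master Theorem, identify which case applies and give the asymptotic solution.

a=1296, b=6, f(n)=39*n^4.
log_6(1296) = 4, so n^(log_b(a)) = n^4.
f(n) = Theta(n^4), so Case 2 applies.
T(n) = Theta(n^4 log n).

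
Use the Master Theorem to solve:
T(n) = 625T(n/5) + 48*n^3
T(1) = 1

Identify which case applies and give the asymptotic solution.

a=625, b=5, f(n)=48*n^3.
log_5(625) = 4 > 3.
Since f(n) = O(n^3) is polynomially smaller than n^4, Case 1 applies.
T(n) = Theta(n^4).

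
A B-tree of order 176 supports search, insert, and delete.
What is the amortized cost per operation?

B-tree of order 176 has height O(log_176 n). Each operation traverses the tree height. Splits during insert and merges during delete are O(1) each and occur at most once per level. Total cost per operation: O(log_176 n).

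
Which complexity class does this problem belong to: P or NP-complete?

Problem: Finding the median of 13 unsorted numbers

This problem is in P: linear-time selection (median-of-medians) runs in O(n).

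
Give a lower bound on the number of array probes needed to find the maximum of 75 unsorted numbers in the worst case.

Adversary: any unprobed cell could hold a value larger than everything seen so far. If fewer than 75 cells are probed, the adversary places the max in an unprobed cell. So all 75 cells must be examined; together with 75-1 comparisons this is tight.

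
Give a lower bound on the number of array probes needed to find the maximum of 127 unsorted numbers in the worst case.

Adversary: any unprobed cell could hold a value larger than everything seen so far. If fewer than 127 cells are probed, the adversary places the max in an unprobed cell. So all 127 cells must be examined; together with 127-1 comparisons this is tight.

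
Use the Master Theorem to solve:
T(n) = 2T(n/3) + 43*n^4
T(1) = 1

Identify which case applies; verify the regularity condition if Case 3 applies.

a=2, b=3, f(n)=43*n^4.
log_3(2) = 0.6309 < 4.
f(n) = Omega(n^(0.6309+epsilon)) for some epsilon > 0, so Case 3 is the candidate.
Regularity: a*f(n/b) = 2*43*(n/3)^4 = (2/81)*43*n^4 <= c*f(n) with c = 2/81 < 1. Satisfied.
Case 3: T(n) = Theta(n^4).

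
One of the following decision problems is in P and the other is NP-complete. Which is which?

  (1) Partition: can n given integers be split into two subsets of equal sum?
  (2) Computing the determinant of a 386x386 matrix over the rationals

(1) is NP-complete: Subset Sum reduces to it (one of Karp's 21 NP-complete problems).
(2) is P: Gaussian elimination runs in O(n^3).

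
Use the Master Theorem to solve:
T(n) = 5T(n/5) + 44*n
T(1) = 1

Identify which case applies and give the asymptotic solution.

a=5, b=5, f(n)=44*n.
log_5(5) = 1, so n^(log_b(a)) = n.
f(n) = Theta(n), so Case 2 applies.
T(n) = Theta(n log n).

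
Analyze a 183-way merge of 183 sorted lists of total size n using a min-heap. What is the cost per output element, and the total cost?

Maintain a min-heap of size 183 holding the current head of each list. Each output step does one extract-min (O(log 183)) and one insert of that list's next element (O(log 183)). Each of the n elements passes through the heap exactly once, so the total cost is O(n log 183), i.e. O(log 183) per output element.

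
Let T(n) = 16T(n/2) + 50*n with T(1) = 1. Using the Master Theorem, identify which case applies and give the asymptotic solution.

a=16, b=2, f(n)=50*n.
log_2(16) = 4 > 1.
Since f(n) = O(n^1) is polynomially smaller than n^4, Case 1 applies.
T(n) = Theta(n^4).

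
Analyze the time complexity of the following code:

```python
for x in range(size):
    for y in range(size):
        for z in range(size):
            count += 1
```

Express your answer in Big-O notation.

Time complexity: O(n^3).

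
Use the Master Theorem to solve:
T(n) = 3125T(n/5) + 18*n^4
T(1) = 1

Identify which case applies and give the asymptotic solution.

a=3125, b=5, f(n)=18*n^4.
log_5(3125) = 5 > 4.
Since f(n) = O(n^4) is polynomially smaller than n^5, Case 1 applies.
T(n) = Theta(n^5).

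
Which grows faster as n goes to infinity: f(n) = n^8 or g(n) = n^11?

g(n) = n^11 grows faster: n^11/n^8 = n^3 -> infinity.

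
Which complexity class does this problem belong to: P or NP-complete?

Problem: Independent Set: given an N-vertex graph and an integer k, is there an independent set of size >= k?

This problem is NP-complete: complement of Clique (with k part of the input).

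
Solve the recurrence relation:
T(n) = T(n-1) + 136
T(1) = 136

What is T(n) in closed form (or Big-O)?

Unrolling: T(n) = T(n-1) + 136 = T(n-2) + 2*136 = ... = T(1) + (n-1)*136 = 136 + (n-1)*136 = 136n.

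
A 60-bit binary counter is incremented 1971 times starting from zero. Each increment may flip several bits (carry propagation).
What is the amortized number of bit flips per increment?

Bit i flips on every 2^i-th increment, so over 1971 increments bit i flips floor(1971/2^i) times. Summing over i: total flips < 2 * 1971. Amortized: < 2 = O(1) per increment.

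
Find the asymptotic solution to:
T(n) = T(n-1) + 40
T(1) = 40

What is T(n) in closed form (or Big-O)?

Unrolling: T(n) = T(n-1) + 40 = T(n-2) + 2*40 = ... = T(1) + (n-1)*40 = 40 + (n-1)*40 = 40n.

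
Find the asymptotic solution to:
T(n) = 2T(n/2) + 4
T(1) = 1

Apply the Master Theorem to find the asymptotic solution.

a=2, b=2, f(n)=4. log_2(2) = 1. Case 1 of Master Theorem: T(n) = O(n^1).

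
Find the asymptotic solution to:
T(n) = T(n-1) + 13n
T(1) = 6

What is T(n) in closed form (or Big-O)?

Unrolling: T(n) = 6 + 13*(2 + 3 + ... + n) = 6 + 13*(n(n+1)/2 - 1) = O(n^2).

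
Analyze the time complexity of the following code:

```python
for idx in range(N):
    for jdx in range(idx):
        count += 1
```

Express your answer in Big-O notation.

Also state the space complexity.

Time complexity: O(n^2).
Space complexity: O(1).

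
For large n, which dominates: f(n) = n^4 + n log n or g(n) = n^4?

f(n) = n^4 + n log n and g(n) = n^4 are Theta of each other: the lower-order n log n term is o(n^4); both are Theta(n^4).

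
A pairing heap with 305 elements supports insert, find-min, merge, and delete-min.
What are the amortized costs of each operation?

Pairing heaps are self-adjusting heap-ordered trees. Insert and merge link two roots: O(1). Find-min reads the root: O(1). Delete-min removes the root, then pairs children in two passes; amortized cost is O(log 305) = O(log n).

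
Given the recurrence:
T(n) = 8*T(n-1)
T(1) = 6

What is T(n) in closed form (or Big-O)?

Each step multiplies by 8. T(n) = T(1)*8^(n-1) = 6*8^(n-1).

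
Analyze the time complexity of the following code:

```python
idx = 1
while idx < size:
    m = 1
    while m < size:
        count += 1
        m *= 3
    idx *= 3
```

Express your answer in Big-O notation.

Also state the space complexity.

Time complexity: O(log^2 n).
Space complexity: O(1).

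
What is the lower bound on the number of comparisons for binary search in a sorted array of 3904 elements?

With 3904 possible positions, we need at least ceil(log_2(3904)) = 12 comparisons. Each comparison splits the remaining candidates by at most half.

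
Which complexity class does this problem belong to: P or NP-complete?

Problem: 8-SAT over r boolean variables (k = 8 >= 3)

This problem is NP-complete: 3-SAT is NP-complete (Cook-Levin); k-SAT for k>=3 reduces from 3-SAT.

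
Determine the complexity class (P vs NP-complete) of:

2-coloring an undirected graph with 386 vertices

This problem is in P: 2-coloring is bipartiteness testing via BFS, O(V+E).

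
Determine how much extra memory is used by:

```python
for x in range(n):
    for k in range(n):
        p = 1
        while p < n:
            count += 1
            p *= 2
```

Space complexity: O(1).
Only a constant amount of auxiliary storage is used; nothing grows with n.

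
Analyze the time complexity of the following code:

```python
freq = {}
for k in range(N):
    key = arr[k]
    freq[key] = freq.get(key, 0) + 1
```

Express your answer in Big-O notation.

Time complexity: O(n).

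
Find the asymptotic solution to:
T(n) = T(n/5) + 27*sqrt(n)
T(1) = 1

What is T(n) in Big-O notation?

Each level contributes sqrt(n/5^k). Geometric series with ratio 1/sqrt(5) < 1 sums to O(sqrt(n)).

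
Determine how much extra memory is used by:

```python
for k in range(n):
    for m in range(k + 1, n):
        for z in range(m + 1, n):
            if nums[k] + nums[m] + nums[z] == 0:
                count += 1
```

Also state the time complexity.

Space complexity: O(1).
Only a constant amount of auxiliary storage is used; nothing grows with n.
Time complexity: O(n^3).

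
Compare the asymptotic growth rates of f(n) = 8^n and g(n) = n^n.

g(n) = n^n grows faster: n^n / 8^n = (n/8)^n -> infinity once n > 8.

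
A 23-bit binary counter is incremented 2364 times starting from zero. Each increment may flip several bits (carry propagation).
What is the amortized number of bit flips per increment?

Bit i flips on every 2^i-th increment, so over 2364 increments bit i flips floor(2364/2^i) times. Summing over i: total flips < 2 * 2364. Amortized: < 2 = O(1) per increment.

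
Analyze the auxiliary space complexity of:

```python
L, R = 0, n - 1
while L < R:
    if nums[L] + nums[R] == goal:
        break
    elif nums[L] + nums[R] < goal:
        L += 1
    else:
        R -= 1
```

Space complexity: O(1).
Only a constant amount of auxiliary storage is used; nothing grows with n.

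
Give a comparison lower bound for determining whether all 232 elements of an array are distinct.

In the algebraic decision-tree model, the YES region for element distinctness on 232 elements has 232! connected components (one per ordering). Ben-Or's theorem then gives a lower bound of Omega(log(n!)) = Omega(n log n).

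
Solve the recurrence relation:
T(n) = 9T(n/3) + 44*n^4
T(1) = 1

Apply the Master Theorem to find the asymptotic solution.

a=9, b=3, f(n)=44*n^4. log_3(9) = 2 < 4. Case 3: T(n) = O(n^4).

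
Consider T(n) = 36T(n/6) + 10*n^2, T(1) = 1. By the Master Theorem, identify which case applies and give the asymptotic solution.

a=36, b=6, f(n)=10*n^2.
log_6(36) = 2, so n^(log_b(a)) = n^2.
f(n) = Theta(n^2), so Case 2 applies.
T(n) = Theta(n^2 log n).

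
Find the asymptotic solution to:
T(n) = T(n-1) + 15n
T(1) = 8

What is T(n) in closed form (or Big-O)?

Unrolling: T(n) = 8 + 15*(2 + 3 + ... + n) = 8 + 15*(n(n+1)/2 - 1) = O(n^2).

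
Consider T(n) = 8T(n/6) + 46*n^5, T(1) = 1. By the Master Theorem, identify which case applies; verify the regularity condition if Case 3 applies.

a=8, b=6, f(n)=46*n^5.
log_6(8) = 1.161 < 5.
f(n) = Omega(n^(1.161+epsilon)) for some epsilon > 0, so Case 3 is the candidate.
Regularity: a*f(n/b) = 8*46*(n/6)^5 = (8/7776)*46*n^5 <= c*f(n) with c = 8/7776 < 1. Satisfied.
Case 3: T(n) = Theta(n^5).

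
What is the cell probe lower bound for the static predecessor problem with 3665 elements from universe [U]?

The Patrascu-Thorup lower bound shows any data structure on n = 3665 elements using O(n * polylog(n)) space requires Omega(log log U) query time. van Emde Boas trees achieve O(log log U) with O(U) space.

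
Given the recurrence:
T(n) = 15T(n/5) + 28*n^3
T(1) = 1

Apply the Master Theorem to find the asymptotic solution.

a=15, b=5, f(n)=28*n^3. log_5(15) = 1.683 < 3. Case 3: T(n) = O(n^3).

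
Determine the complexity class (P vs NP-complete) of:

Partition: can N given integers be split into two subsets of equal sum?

This problem is NP-complete: Subset Sum reduces to it (one of Karp's 21 NP-complete problems).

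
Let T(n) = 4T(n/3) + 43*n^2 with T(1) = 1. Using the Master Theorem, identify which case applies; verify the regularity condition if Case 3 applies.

a=4, b=3, f(n)=43*n^2.
log_3(4) = 1.262 < 2.
f(n) = Omega(n^(1.262+epsilon)) for some epsilon > 0, so Case 3 is the candidate.
Regularity: a*f(n/b) = 4*43*(n/3)^2 = (4/9)*43*n^2 <= c*f(n) with c = 4/9 < 1. Satisfied.
Case 3: T(n) = Theta(n^2).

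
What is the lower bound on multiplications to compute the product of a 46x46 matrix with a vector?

A 46x46 matrix-vector product has 46 inner products of length 46. Output depends on all 46^2 = 2116 matrix entries. At least 2116 multiplications needed.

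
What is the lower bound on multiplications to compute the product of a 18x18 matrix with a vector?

A 18x18 matrix-vector product has 18 inner products of length 18. Output depends on all 18^2 = 324 matrix entries. At least 324 multiplications needed.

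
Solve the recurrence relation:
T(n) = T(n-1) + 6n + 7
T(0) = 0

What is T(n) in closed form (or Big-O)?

Dominant term in sum is 6*sum(i, i=1..n) = 6*n*(n+1)/2 = O(n^2).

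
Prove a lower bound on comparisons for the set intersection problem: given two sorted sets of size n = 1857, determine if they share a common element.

For two sorted arrays of size n = 1857, any correct algorithm must examine Omega(n) elements. If fewer are examined, an adversary places a common element in an unexamined gap. A merge-based scan achieves O(n), so the bound is tight.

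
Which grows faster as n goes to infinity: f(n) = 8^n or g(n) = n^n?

g(n) = n^n grows faster: n^n / 8^n = (n/8)^n -> infinity once n > 8.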